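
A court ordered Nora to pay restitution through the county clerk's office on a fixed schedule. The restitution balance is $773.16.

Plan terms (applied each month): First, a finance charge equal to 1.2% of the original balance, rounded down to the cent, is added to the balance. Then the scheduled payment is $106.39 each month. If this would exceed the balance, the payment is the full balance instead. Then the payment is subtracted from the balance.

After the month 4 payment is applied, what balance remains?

Month 1: opening $773.16; interest $9.27 → $782.43; payment $106.39; balance $676.04
Month 2: opening $676.04; interest $9.27 → $685.31; payment $106.39; balance $578.92
Month 3: opening $578.92; interest $9.27 → $588.19; payment $106.39; balance $481.80
Month 4: opening $481.80; interest $9.27 → $491.07; payment $106.39; balance $384.68

$384.68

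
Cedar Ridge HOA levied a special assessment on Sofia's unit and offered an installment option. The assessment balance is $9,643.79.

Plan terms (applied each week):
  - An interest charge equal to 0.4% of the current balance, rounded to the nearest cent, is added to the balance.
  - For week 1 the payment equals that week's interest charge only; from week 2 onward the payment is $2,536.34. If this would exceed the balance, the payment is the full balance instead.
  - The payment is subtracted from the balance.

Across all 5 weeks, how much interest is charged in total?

$132.77

Week 1: opening $9,643.79; interest $38.58 → $9,682.37; payment $38.58; balance $9,643.79
Week 2: opening $9,643.79; interest $38.58 → $9,682.37; payment $2,536.34; balance $7,146.03
Week 3: opening $7,146.03; interest $28.58 → $7,174.61; payment $2,536.34; balance $4,638.27
Week 4: opening $4,638.27; interest $18.55 → $4,656.82; payment $2,536.34; balance $2,120.48
Week 5: opening $2,120.48; interest $8.48 → $2,128.96; payment $2,128.96; balance $0.00
Total interest: $38.58 + $38.58 + $28.58 + $18.55 + $8.48 = $132.77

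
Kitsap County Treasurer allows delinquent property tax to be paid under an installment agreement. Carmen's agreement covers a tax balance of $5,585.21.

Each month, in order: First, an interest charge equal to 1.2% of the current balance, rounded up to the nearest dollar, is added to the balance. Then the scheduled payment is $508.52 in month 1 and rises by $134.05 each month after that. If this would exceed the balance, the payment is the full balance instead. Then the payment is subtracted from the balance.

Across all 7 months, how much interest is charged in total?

Month 1: opening $5,585.21; interest $68.00 → $5,653.21; payment $508.52; balance $5,144.69
Month 2: opening $5,144.69; interest $62.00 → $5,206.69; payment $642.57; balance $4,564.12
Month 3: opening $4,564.12; interest $55.00 → $4,619.12; payment $776.62; balance $3,842.50
Month 4: opening $3,842.50; interest $47.00 → $3,889.50; payment $910.67; balance $2,978.83
Month 5: opening $2,978.83; interest $36.00 → $3,014.83; payment $1,044.72; balance $1,970.11
Month 6: opening $1,970.11; interest $24.00 → $1,994.11; payment $1,178.77; balance $815.34
Month 7: opening $815.34; interest $10.00 → $825.34; payment $825.34; balance $0.00
Total interest: $68.00 + $62.00 + $55.00 + $47.00 + $36.00 + $24.00 + $10.00 = $302.00

$302.00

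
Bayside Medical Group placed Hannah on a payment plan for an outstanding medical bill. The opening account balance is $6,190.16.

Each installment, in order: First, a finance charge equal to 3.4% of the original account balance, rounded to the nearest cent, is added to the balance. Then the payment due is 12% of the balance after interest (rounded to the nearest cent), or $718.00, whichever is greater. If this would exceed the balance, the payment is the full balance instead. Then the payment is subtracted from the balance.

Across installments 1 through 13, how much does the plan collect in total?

Installment 1: opening $6,190.16; interest $210.47 → $6,400.63; payment $768.08; balance $5,632.55
Installment 2: opening $5,632.55; interest $210.47 → $5,843.02; payment $718.00; balance $5,125.02
Installment 3: opening $5,125.02; interest $210.47 → $5,335.49; payment $718.00; balance $4,617.49
Installment 4: opening $4,617.49; interest $210.47 → $4,827.96; payment $718.00; balance $4,109.96
Installment 5: opening $4,109.96; interest $210.47 → $4,320.43; payment $718.00; balance $3,602.43
Installment 6: opening $3,602.43; interest $210.47 → $3,812.90; payment $718.00; balance $3,094.90
Installment 7: opening $3,094.90; interest $210.47 → $3,305.37; payment $718.00; balance $2,587.37
Installment 8: opening $2,587.37; interest $210.47 → $2,797.84; payment $718.00; balance $2,079.84
Installment 9: opening $2,079.84; interest $210.47 → $2,290.31; payment $718.00; balance $1,572.31
Installment 10: opening $1,572.31; interest $210.47 → $1,782.78; payment $718.00; balance $1,064.78
Installment 11: opening $1,064.78; interest $210.47 → $1,275.25; payment $718.00; balance $557.25
Installment 12: opening $557.25; interest $210.47 → $767.72; payment $718.00; balance $49.72
Installment 13: opening $49.72; interest $210.47 → $260.19; payment $260.19; balance $0.00
Total paid: $8,926.27

$8,926.27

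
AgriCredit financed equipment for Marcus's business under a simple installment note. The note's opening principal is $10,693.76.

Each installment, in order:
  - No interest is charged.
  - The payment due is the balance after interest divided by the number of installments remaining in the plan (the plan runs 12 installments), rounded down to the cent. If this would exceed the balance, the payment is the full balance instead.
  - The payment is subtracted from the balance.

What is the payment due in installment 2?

Installment 1: opening $10,693.76; payment $891.14; balance $9,802.62
Installment 2: opening $9,802.62; payment $891.14; balance $8,911.48

$891.14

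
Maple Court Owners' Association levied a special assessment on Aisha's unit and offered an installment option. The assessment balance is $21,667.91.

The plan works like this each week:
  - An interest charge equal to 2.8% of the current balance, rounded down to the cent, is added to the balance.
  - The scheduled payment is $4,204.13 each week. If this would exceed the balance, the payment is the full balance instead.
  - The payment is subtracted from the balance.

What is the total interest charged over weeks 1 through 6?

Week 1: $21,667.91 +$606.70 interest = $22,274.61; pay $4,204.13 → $18,070.48
Week 2: $18,070.48 +$505.97 interest = $18,576.45; pay $4,204.13 → $14,372.32
Week 3: $14,372.32 +$402.42 interest = $14,774.74; pay $4,204.13 → $10,570.61
Week 4: $10,570.61 +$295.97 interest = $10,866.58; pay $4,204.13 → $6,662.45
Week 5: $6,662.45 +$186.54 interest = $6,848.99; pay $4,204.13 → $2,644.86
Week 6: $2,644.86 +$74.05 interest = $2,718.91; pay $2,718.91 → $0.00
Total interest: $606.70 + $505.97 + $402.42 + $295.97 + $186.54 + $74.05 = $2,071.65

$2,071.65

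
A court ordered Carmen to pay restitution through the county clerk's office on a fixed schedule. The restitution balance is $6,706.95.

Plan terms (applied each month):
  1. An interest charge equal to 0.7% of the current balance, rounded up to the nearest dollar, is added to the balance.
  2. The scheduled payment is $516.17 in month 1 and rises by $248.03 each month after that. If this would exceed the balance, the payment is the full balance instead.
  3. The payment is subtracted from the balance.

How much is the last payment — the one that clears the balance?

Month 1: $6,706.95 +$47.00 interest = $6,753.95; pay $516.17 → $6,237.78
Month 2: $6,237.78 +$44.00 interest = $6,281.78; pay $764.20 → $5,517.58
Month 3: $5,517.58 +$39.00 interest = $5,556.58; pay $1,012.23 → $4,544.35
Month 4: $4,544.35 +$32.00 interest = $4,576.35; pay $1,260.26 → $3,316.09
Month 5: $3,316.09 +$24.00 interest = $3,340.09; pay $1,508.29 → $1,831.80
Month 6: $1,831.80 +$13.00 interest = $1,844.80; pay $1,756.32 → $88.48
Month 7: $88.48 +$1.00 interest = $89.48; pay $89.48 → $0.00

$89.48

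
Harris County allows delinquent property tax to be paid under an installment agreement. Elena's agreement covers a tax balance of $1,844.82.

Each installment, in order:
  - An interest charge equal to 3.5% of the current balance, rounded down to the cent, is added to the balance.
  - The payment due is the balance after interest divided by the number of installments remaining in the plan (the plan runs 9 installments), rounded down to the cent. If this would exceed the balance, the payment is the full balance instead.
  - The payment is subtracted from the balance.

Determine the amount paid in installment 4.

Installment 1: $1,844.82 +$64.56 interest = $1,909.38; pay $212.15 → $1,697.23
Installment 2: $1,697.23 +$59.40 interest = $1,756.63; pay $219.57 → $1,537.06
Installment 3: $1,537.06 +$53.79 interest = $1,590.85; pay $227.26 → $1,363.59
Installment 4: $1,363.59 +$47.72 interest = $1,411.31; pay $235.21 → $1,176.10

$235.21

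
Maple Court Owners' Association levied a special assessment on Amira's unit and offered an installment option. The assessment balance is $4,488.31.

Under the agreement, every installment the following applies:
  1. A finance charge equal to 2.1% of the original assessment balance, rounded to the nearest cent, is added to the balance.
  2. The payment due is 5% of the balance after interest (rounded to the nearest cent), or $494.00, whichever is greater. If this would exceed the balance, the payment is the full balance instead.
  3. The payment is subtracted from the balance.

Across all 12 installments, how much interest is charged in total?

Installment 1: opening $4,488.31; interest $94.25 → $4,582.56; payment $494.00; balance $4,088.56
Installment 2: opening $4,088.56; interest $94.25 → $4,182.81; payment $494.00; balance $3,688.81
Installment 3: opening $3,688.81; interest $94.25 → $3,783.06; payment $494.00; balance $3,289.06
Installment 4: opening $3,289.06; interest $94.25 → $3,383.31; payment $494.00; balance $2,889.31
Installment 5: opening $2,889.31; interest $94.25 → $2,983.56; payment $494.00; balance $2,489.56
Installment 6: opening $2,489.56; interest $94.25 → $2,583.81; payment $494.00; balance $2,089.81
Installment 7: opening $2,089.81; interest $94.25 → $2,184.06; payment $494.00; balance $1,690.06
Installment 8: opening $1,690.06; interest $94.25 → $1,784.31; payment $494.00; balance $1,290.31
Installment 9: opening $1,290.31; interest $94.25 → $1,384.56; payment $494.00; balance $890.56
Installment 10: opening $890.56; interest $94.25 → $984.81; payment $494.00; balance $490.81
Installment 11: opening $490.81; interest $94.25 → $585.06; payment $494.00; balance $91.06
Installment 12: opening $91.06; interest $94.25 → $185.31; payment $185.31; balance $0.00
Total interest: $94.25 + $94.25 + $94.25 + $94.25 + $94.25 + $94.25 + $94.25 + $94.25 + $94.25 + $94.25 + $94.25 + $94.25 = $1,131.00

$1,131.00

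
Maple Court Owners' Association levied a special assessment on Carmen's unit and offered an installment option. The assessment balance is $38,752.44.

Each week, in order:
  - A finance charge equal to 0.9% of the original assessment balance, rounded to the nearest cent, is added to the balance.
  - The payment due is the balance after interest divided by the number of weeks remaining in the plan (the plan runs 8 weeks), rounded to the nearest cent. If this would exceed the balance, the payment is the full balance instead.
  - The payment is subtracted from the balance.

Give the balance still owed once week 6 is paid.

$10,537.61

Week 1: $38,752.44 +$348.77 interest = $39,101.21; pay $4,887.65 → $34,213.56
Week 2: $34,213.56 +$348.77 interest = $34,562.33; pay $4,937.48 → $29,624.85
Week 3: $29,624.85 +$348.77 interest = $29,973.62; pay $4,995.60 → $24,978.02
Week 4: $24,978.02 +$348.77 interest = $25,326.79; pay $5,065.36 → $20,261.43
Week 5: $20,261.43 +$348.77 interest = $20,610.20; pay $5,152.55 → $15,457.65
Week 6: $15,457.65 +$348.77 interest = $15,806.42; pay $5,268.81 → $10,537.61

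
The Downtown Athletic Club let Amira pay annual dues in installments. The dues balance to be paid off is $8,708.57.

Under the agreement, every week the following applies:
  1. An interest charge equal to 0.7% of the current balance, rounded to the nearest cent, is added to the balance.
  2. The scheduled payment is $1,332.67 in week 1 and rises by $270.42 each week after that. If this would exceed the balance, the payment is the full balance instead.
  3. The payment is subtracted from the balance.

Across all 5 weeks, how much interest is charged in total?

$196.16

Week 1: opening $8,708.57; interest $60.96 → $8,769.53; payment $1,332.67; balance $7,436.86
Week 2: opening $7,436.86; interest $52.06 → $7,488.92; payment $1,603.09; balance $5,885.83
Week 3: opening $5,885.83; interest $41.20 → $5,927.03; payment $1,873.51; balance $4,053.52
Week 4: opening $4,053.52; interest $28.37 → $4,081.89; payment $2,143.93; balance $1,937.96
Week 5: opening $1,937.96; interest $13.57 → $1,951.53; payment $1,951.53; balance $0.00
Total interest: $60.96 + $52.06 + $41.20 + $28.37 + $13.57 = $196.16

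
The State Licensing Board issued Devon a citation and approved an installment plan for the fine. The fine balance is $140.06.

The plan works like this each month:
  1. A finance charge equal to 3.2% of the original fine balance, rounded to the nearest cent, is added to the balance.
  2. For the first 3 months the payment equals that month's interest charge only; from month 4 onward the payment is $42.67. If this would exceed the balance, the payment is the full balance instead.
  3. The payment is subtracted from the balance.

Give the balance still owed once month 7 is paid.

$0.00

Month 1: $140.06 +$4.48 interest = $144.54; pay $4.48 → $140.06
Month 2: $140.06 +$4.48 interest = $144.54; pay $4.48 → $140.06
Month 3: $140.06 +$4.48 interest = $144.54; pay $4.48 → $140.06
Month 4: $140.06 +$4.48 interest = $144.54; pay $42.67 → $101.87
Month 5: $101.87 +$4.48 interest = $106.35; pay $42.67 → $63.68
Month 6: $63.68 +$4.48 interest = $68.16; pay $42.67 → $25.49
Month 7: $25.49 +$4.48 interest = $29.97; pay $29.97 → $0.00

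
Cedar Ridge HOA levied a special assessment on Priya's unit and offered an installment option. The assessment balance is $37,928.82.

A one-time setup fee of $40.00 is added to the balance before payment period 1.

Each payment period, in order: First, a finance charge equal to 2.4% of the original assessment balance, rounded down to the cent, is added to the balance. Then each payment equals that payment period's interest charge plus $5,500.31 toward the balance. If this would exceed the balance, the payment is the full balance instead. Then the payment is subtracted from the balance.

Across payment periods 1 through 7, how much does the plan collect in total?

# | Opening | Interest | Payment | End bal
1 | $37,968.82 | $910.29 | $6,410.60 | $32,468.51
2 | $32,468.51 | $910.29 | $6,410.60 | $26,968.20
3 | $26,968.20 | $910.29 | $6,410.60 | $21,467.89
4 | $21,467.89 | $910.29 | $6,410.60 | $15,967.58
5 | $15,967.58 | $910.29 | $6,410.60 | $10,467.27
6 | $10,467.27 | $910.29 | $6,410.60 | $4,966.96
7 | $4,966.96 | $910.29 | $5,877.25 | $0.00
Total paid: $44,340.85

$44,340.85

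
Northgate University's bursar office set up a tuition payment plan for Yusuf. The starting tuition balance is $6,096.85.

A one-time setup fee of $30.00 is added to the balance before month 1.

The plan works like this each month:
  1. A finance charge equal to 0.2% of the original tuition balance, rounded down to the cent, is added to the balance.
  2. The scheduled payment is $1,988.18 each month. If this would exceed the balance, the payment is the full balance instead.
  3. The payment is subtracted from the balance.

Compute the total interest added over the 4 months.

$48.76

Month 1: $6,126.85 +$12.19 interest = $6,139.04; pay $1,988.18 → $4,150.86
Month 2: $4,150.86 +$12.19 interest = $4,163.05; pay $1,988.18 → $2,174.87
Month 3: $2,174.87 +$12.19 interest = $2,187.06; pay $1,988.18 → $198.88
Month 4: $198.88 +$12.19 interest = $211.07; pay $211.07 → $0.00
Total interest: $12.19 + $12.19 + $12.19 + $12.19 = $48.76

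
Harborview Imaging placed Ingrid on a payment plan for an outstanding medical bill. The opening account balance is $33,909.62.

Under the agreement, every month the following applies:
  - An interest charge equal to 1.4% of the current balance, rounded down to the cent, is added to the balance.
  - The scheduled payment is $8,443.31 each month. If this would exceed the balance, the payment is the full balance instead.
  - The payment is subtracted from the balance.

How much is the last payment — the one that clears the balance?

Month 1: $33,909.62 +$474.73 interest = $34,384.35; pay $8,443.31 → $25,941.04
Month 2: $25,941.04 +$363.17 interest = $26,304.21; pay $8,443.31 → $17,860.90
Month 3: $17,860.90 +$250.05 interest = $18,110.95; pay $8,443.31 → $9,667.64
Month 4: $9,667.64 +$135.34 interest = $9,802.98; pay $8,443.31 → $1,359.67
Month 5: $1,359.67 +$19.03 interest = $1,378.70; pay $1,378.70 → $0.00

$1,378.70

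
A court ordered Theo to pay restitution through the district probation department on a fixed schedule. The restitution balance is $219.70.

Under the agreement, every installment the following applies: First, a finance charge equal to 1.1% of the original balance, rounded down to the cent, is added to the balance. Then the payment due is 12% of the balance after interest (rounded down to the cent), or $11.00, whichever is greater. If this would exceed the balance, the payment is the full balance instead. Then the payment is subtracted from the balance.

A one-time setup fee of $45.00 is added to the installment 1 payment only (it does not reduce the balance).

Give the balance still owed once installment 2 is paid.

# | Opening | Interest | Payment | Fee | End bal
1 | $219.70 | $2.41 | $26.65 | $45.00 | $195.46
2 | $195.46 | $2.41 | $23.74 | — | $174.13

$174.13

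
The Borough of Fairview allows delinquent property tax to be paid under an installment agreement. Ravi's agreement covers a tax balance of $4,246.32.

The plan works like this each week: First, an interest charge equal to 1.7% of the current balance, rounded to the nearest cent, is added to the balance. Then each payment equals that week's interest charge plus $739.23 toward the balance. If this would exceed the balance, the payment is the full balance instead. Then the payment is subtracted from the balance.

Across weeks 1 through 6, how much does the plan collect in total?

Week 1: opening $4,246.32; interest $72.19 → $4,318.51; payment $811.42; balance $3,507.09
Week 2: opening $3,507.09; interest $59.62 → $3,566.71; payment $798.85; balance $2,767.86
Week 3: opening $2,767.86; interest $47.05 → $2,814.91; payment $786.28; balance $2,028.63
Week 4: opening $2,028.63; interest $34.49 → $2,063.12; payment $773.72; balance $1,289.40
Week 5: opening $1,289.40; interest $21.92 → $1,311.32; payment $761.15; balance $550.17
Week 6: opening $550.17; interest $9.35 → $559.52; payment $559.52; balance $0.00
Total paid: $4,490.94

$4,490.94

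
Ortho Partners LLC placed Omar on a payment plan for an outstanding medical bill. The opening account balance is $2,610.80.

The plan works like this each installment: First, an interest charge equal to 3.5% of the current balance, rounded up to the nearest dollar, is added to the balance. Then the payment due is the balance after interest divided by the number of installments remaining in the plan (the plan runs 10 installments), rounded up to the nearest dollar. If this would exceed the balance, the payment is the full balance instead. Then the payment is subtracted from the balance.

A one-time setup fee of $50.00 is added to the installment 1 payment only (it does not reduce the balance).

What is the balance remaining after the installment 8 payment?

$686.80

Installment 1: opening $2,610.80; interest $92.00 → $2,702.80; payment $271.00 (+ $50.00 fee); balance $2,431.80
Installment 2: opening $2,431.80; interest $86.00 → $2,517.80; payment $280.00; balance $2,237.80
Installment 3: opening $2,237.80; interest $79.00 → $2,316.80; payment $290.00; balance $2,026.80
Installment 4: opening $2,026.80; interest $71.00 → $2,097.80; payment $300.00; balance $1,797.80
Installment 5: opening $1,797.80; interest $63.00 → $1,860.80; payment $311.00; balance $1,549.80
Installment 6: opening $1,549.80; interest $55.00 → $1,604.80; payment $321.00; balance $1,283.80
Installment 7: opening $1,283.80; interest $45.00 → $1,328.80; payment $333.00; balance $995.80
Installment 8: opening $995.80; interest $35.00 → $1,030.80; payment $344.00; balance $686.80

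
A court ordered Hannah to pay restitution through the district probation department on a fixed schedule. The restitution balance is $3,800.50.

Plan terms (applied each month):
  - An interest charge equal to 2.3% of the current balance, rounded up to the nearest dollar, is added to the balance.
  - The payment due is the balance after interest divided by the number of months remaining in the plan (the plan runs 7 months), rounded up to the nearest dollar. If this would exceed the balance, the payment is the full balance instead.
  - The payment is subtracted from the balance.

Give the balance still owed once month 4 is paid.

$1,783.50

Month 1: opening $3,800.50; interest $88.00 → $3,888.50; payment $556.00; balance $3,332.50
Month 2: opening $3,332.50; interest $77.00 → $3,409.50; payment $569.00; balance $2,840.50
Month 3: opening $2,840.50; interest $66.00 → $2,906.50; payment $582.00; balance $2,324.50
Month 4: opening $2,324.50; interest $54.00 → $2,378.50; payment $595.00; balance $1,783.50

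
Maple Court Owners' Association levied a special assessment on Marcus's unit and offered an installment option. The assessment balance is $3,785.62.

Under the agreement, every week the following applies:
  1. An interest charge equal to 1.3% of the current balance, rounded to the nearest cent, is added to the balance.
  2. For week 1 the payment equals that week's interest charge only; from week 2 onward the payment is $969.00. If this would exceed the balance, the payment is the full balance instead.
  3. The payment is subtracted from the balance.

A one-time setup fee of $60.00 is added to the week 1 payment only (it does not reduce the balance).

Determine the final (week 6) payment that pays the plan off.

Week 1: $3,785.62 +$49.21 interest = $3,834.83; pay $49.21 (+ $60.00 fee) → $3,785.62
Week 2: $3,785.62 +$49.21 interest = $3,834.83; pay $969.00 → $2,865.83
Week 3: $2,865.83 +$37.26 interest = $2,903.09; pay $969.00 → $1,934.09
Week 4: $1,934.09 +$25.14 interest = $1,959.23; pay $969.00 → $990.23
Week 5: $990.23 +$12.87 interest = $1,003.10; pay $969.00 → $34.10
Week 6: $34.10 +$0.44 interest = $34.54; pay $34.54 → $0.00

$34.54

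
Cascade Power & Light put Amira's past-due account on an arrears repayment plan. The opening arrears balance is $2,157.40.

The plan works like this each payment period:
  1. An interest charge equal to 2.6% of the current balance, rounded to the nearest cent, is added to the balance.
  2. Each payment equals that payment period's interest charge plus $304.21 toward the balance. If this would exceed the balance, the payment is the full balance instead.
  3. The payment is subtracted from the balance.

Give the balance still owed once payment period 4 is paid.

$940.56

# | Opening | Interest | Payment | End bal
1 | $2,157.40 | $56.09 | $360.30 | $1,853.19
2 | $1,853.19 | $48.18 | $352.39 | $1,548.98
3 | $1,548.98 | $40.27 | $344.48 | $1,244.77
4 | $1,244.77 | $32.36 | $336.57 | $940.56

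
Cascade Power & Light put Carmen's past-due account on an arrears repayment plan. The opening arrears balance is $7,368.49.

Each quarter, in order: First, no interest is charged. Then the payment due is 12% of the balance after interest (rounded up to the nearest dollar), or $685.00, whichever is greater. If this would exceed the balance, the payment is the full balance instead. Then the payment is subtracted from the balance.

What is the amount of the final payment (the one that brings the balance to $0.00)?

$224.49

# | Opening | Payment | End bal
1 | $7,368.49 | $885.00 | $6,483.49
2 | $6,483.49 | $779.00 | $5,704.49
3 | $5,704.49 | $685.00 | $5,019.49
4 | $5,019.49 | $685.00 | $4,334.49
5 | $4,334.49 | $685.00 | $3,649.49
6 | $3,649.49 | $685.00 | $2,964.49
7 | $2,964.49 | $685.00 | $2,279.49
8 | $2,279.49 | $685.00 | $1,594.49
9 | $1,594.49 | $685.00 | $909.49
10 | $909.49 | $685.00 | $224.49
11 | $224.49 | $224.49 | $0.00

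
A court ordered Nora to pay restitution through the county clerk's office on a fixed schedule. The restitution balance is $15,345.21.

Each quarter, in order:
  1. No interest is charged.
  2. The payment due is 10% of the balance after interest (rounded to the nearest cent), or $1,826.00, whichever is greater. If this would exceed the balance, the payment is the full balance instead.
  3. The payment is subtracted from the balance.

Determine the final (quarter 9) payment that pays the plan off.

$737.21

# | Opening | Payment | End bal
1 | $15,345.21 | $1,826.00 | $13,519.21
2 | $13,519.21 | $1,826.00 | $11,693.21
3 | $11,693.21 | $1,826.00 | $9,867.21
4 | $9,867.21 | $1,826.00 | $8,041.21
5 | $8,041.21 | $1,826.00 | $6,215.21
6 | $6,215.21 | $1,826.00 | $4,389.21
7 | $4,389.21 | $1,826.00 | $2,563.21
8 | $2,563.21 | $1,826.00 | $737.21
9 | $737.21 | $737.21 | $0.00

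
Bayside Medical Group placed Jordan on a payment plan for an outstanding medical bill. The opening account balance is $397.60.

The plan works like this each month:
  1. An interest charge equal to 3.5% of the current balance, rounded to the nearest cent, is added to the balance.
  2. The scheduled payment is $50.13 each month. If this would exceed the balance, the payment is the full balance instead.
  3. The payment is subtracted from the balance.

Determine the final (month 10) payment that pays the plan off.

Month 1: opening $397.60; interest $13.92 → $411.52; payment $50.13; balance $361.39
Month 2: opening $361.39; interest $12.65 → $374.04; payment $50.13; balance $323.91
Month 3: opening $323.91; interest $11.34 → $335.25; payment $50.13; balance $285.12
Month 4: opening $285.12; interest $9.98 → $295.10; payment $50.13; balance $244.97
Month 5: opening $244.97; interest $8.57 → $253.54; payment $50.13; balance $203.41
Month 6: opening $203.41; interest $7.12 → $210.53; payment $50.13; balance $160.40
Month 7: opening $160.40; interest $5.61 → $166.01; payment $50.13; balance $115.88
Month 8: opening $115.88; interest $4.06 → $119.94; payment $50.13; balance $69.81
Month 9: opening $69.81; interest $2.44 → $72.25; payment $50.13; balance $22.12
Month 10: opening $22.12; interest $0.77 → $22.89; payment $22.89; balance $0.00

$22.89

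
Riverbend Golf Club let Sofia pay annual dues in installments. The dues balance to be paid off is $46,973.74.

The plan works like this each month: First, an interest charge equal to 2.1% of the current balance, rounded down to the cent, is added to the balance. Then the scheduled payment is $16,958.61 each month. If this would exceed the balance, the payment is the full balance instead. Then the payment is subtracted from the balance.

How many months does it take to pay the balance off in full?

Month 1: opening $46,973.74; interest $986.44 → $47,960.18; payment $16,958.61; balance $31,001.57
Month 2: opening $31,001.57; interest $651.03 → $31,652.60; payment $16,958.61; balance $14,693.99
Month 3: opening $14,693.99; interest $308.57 → $15,002.56; payment $15,002.56; balance $0.00
Balance reaches $0.00 in month 3.

3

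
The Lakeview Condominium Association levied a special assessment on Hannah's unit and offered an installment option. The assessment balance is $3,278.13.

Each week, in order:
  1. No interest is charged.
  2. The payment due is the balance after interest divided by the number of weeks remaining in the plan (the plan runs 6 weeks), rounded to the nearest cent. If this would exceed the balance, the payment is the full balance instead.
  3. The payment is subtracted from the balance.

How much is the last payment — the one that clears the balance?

# | Opening | Payment | End bal
1 | $3,278.13 | $546.36 | $2,731.77
2 | $2,731.77 | $546.35 | $2,185.42
3 | $2,185.42 | $546.36 | $1,639.06
4 | $1,639.06 | $546.35 | $1,092.71
5 | $1,092.71 | $546.36 | $546.35
6 | $546.35 | $546.35 | $0.00

$546.35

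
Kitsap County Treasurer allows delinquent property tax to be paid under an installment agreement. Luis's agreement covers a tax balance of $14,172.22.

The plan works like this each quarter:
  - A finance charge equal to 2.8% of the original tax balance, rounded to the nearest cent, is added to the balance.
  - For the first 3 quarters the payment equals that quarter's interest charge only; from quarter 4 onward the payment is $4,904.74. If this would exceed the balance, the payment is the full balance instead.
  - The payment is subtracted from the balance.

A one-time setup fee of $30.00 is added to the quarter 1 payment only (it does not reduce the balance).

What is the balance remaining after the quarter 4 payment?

Quarter 1: opening $14,172.22; interest $396.82 → $14,569.04; payment $396.82 (+ $30.00 fee); balance $14,172.22
Quarter 2: opening $14,172.22; interest $396.82 → $14,569.04; payment $396.82; balance $14,172.22
Quarter 3: opening $14,172.22; interest $396.82 → $14,569.04; payment $396.82; balance $14,172.22
Quarter 4: opening $14,172.22; interest $396.82 → $14,569.04; payment $4,904.74; balance $9,664.30

$9,664.30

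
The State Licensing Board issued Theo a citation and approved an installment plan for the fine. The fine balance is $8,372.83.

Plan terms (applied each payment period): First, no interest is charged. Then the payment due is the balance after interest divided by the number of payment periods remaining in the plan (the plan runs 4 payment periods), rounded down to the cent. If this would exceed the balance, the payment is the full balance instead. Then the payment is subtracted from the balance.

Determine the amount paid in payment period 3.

Payment period 1: $8,372.83 − $2,093.20 → $6,279.63
Payment period 2: $6,279.63 − $2,093.21 → $4,186.42
Payment period 3: $4,186.42 − $2,093.21 → $2,093.21

$2,093.21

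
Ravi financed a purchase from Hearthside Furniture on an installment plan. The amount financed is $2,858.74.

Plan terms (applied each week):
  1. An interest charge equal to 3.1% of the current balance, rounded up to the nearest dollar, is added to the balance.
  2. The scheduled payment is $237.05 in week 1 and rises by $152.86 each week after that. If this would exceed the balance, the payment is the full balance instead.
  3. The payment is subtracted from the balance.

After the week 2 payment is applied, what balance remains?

$2,405.78

Week 1: opening $2,858.74; interest $89.00 → $2,947.74; payment $237.05; balance $2,710.69
Week 2: opening $2,710.69; interest $85.00 → $2,795.69; payment $389.91; balance $2,405.78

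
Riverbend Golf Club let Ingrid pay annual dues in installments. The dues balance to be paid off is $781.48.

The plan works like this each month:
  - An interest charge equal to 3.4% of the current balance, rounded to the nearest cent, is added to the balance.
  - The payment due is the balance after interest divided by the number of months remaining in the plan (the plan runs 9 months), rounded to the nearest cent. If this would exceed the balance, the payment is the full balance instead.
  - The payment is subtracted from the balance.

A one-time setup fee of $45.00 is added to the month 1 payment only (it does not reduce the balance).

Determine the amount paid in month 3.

$95.99

Month 1: opening $781.48; interest $26.57 → $808.05; payment $89.78 (+ $45.00 fee); balance $718.27
Month 2: opening $718.27; interest $24.42 → $742.69; payment $92.84; balance $649.85
Month 3: opening $649.85; interest $22.09 → $671.94; payment $95.99; balance $575.95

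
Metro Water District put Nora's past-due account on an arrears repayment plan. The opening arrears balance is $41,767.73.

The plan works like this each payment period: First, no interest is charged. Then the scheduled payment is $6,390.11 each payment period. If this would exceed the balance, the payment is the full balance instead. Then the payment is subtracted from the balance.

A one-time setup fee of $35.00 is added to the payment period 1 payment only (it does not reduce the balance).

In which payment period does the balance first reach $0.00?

7

Payment period 1: $41,767.73 − $6,390.11 (+ $35.00 fee) → $35,377.62
Payment period 2: $35,377.62 − $6,390.11 → $28,987.51
Payment period 3: $28,987.51 − $6,390.11 → $22,597.40
Payment period 4: $22,597.40 − $6,390.11 → $16,207.29
Payment period 5: $16,207.29 − $6,390.11 → $9,817.18
Payment period 6: $9,817.18 − $6,390.11 → $3,427.07
Payment period 7: $3,427.07 − $3,427.07 → $0.00
Balance reaches $0.00 in payment period 7.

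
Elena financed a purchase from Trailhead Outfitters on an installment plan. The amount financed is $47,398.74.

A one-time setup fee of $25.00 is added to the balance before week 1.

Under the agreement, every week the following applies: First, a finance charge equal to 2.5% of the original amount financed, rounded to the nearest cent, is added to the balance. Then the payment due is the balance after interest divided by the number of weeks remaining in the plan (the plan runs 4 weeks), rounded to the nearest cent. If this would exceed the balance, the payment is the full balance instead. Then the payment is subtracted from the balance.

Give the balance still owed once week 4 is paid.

Week 1: opening $47,423.74; interest $1,184.97 → $48,608.71; payment $12,152.18; balance $36,456.53
Week 2: opening $36,456.53; interest $1,184.97 → $37,641.50; payment $12,547.17; balance $25,094.33
Week 3: opening $25,094.33; interest $1,184.97 → $26,279.30; payment $13,139.65; balance $13,139.65
Week 4: opening $13,139.65; interest $1,184.97 → $14,324.62; payment $14,324.62; balance $0.00

$0.00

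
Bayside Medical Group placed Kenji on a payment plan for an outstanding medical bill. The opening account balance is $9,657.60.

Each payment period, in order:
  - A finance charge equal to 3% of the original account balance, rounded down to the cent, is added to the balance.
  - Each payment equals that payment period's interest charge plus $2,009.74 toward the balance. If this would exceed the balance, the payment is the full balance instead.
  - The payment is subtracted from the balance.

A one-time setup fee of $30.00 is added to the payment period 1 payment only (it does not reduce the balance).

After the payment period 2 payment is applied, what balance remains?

$5,638.12

Payment period 1: opening $9,657.60; interest $289.72 → $9,947.32; payment $2,299.46 (+ $30.00 fee); balance $7,647.86
Payment period 2: opening $7,647.86; interest $289.72 → $7,937.58; payment $2,299.46; balance $5,638.12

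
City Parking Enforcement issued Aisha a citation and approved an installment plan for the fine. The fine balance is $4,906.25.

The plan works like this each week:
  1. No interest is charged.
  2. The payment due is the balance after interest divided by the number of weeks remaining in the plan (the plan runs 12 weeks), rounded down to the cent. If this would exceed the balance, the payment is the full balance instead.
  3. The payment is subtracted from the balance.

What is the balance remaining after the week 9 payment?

# | Opening | Payment | End bal
1 | $4,906.25 | $408.85 | $4,497.40
2 | $4,497.40 | $408.85 | $4,088.55
3 | $4,088.55 | $408.85 | $3,679.70
4 | $3,679.70 | $408.85 | $3,270.85
5 | $3,270.85 | $408.85 | $2,862.00
6 | $2,862.00 | $408.85 | $2,453.15
7 | $2,453.15 | $408.85 | $2,044.30
8 | $2,044.30 | $408.86 | $1,635.44
9 | $1,635.44 | $408.86 | $1,226.58

$1,226.58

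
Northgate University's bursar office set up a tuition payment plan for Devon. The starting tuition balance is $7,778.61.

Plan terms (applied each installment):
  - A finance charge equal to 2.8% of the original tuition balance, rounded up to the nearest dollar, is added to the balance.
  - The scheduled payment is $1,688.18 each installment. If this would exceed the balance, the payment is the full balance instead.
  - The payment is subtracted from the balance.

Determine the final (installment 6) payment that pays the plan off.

Installment 1: opening $7,778.61; interest $218.00 → $7,996.61; payment $1,688.18; balance $6,308.43
Installment 2: opening $6,308.43; interest $218.00 → $6,526.43; payment $1,688.18; balance $4,838.25
Installment 3: opening $4,838.25; interest $218.00 → $5,056.25; payment $1,688.18; balance $3,368.07
Installment 4: opening $3,368.07; interest $218.00 → $3,586.07; payment $1,688.18; balance $1,897.89
Installment 5: opening $1,897.89; interest $218.00 → $2,115.89; payment $1,688.18; balance $427.71
Installment 6: opening $427.71; interest $218.00 → $645.71; payment $645.71; balance $0.00

$645.71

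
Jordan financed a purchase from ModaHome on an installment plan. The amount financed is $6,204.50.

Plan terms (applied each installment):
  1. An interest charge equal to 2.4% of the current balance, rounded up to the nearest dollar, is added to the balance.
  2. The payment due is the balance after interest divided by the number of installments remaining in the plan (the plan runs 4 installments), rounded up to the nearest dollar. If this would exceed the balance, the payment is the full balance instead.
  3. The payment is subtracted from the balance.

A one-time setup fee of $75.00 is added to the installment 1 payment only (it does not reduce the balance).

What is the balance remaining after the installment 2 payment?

# | Opening | Interest | Payment | Fee | End bal
1 | $6,204.50 | $149.00 | $1,589.00 | $75.00 | $4,764.50
2 | $4,764.50 | $115.00 | $1,627.00 | — | $3,252.50

$3,252.50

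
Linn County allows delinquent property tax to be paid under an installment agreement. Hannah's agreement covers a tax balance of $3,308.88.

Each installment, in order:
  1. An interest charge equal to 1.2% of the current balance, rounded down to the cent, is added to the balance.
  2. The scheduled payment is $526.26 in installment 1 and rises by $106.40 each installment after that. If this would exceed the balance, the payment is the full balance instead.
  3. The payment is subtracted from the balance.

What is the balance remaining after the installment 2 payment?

$2,223.52

# | Opening | Interest | Payment | End bal
1 | $3,308.88 | $39.70 | $526.26 | $2,822.32
2 | $2,822.32 | $33.86 | $632.66 | $2,223.52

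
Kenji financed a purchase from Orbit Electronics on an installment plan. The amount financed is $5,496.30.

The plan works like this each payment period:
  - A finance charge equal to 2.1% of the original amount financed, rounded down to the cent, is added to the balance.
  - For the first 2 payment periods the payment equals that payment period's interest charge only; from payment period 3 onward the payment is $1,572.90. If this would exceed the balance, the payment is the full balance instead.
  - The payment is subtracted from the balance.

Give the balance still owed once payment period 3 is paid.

Payment period 1: $5,496.30 +$115.42 interest = $5,611.72; pay $115.42 → $5,496.30
Payment period 2: $5,496.30 +$115.42 interest = $5,611.72; pay $115.42 → $5,496.30
Payment period 3: $5,496.30 +$115.42 interest = $5,611.72; pay $1,572.90 → $4,038.82

$4,038.82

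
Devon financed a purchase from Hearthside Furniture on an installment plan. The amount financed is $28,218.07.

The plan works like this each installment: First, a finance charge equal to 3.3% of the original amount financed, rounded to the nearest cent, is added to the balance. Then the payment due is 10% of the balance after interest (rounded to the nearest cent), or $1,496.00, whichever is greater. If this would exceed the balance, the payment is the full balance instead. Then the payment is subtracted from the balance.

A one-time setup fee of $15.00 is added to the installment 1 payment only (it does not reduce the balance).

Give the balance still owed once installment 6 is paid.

Installment 1: $28,218.07 +$931.20 interest = $29,149.27; pay $2,914.93 (+ $15.00 fee) → $26,234.34
Installment 2: $26,234.34 +$931.20 interest = $27,165.54; pay $2,716.55 → $24,448.99
Installment 3: $24,448.99 +$931.20 interest = $25,380.19; pay $2,538.02 → $22,842.17
Installment 4: $22,842.17 +$931.20 interest = $23,773.37; pay $2,377.34 → $21,396.03
Installment 5: $21,396.03 +$931.20 interest = $22,327.23; pay $2,232.72 → $20,094.51
Installment 6: $20,094.51 +$931.20 interest = $21,025.71; pay $2,102.57 → $18,923.14

$18,923.14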